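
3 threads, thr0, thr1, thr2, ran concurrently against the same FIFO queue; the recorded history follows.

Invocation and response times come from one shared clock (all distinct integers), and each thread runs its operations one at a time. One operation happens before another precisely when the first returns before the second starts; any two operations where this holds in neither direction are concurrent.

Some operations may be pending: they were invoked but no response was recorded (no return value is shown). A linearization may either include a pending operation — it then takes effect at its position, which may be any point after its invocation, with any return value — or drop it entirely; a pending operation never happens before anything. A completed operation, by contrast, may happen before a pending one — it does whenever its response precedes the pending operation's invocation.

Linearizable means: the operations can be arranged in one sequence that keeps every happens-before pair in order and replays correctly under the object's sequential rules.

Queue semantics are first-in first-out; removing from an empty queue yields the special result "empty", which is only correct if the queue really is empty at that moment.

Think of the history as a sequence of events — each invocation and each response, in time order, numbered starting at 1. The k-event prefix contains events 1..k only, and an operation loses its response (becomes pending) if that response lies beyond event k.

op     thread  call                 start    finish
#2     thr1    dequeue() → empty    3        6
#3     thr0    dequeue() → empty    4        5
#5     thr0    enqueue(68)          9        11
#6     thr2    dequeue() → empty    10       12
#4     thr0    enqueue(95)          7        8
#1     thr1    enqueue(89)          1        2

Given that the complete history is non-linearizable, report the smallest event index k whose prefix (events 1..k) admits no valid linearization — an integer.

one valid order for events 1..5 is #1, #2, #3:
step 1: #1 enqueue(89) — queue <89>
step 2: #2 dequeue() (pending, included) — queue <>
step 3: #3 dequeue() → empty — queue <>
at event 6 (#2's time-6 response) nothing linearizes any more
one such order, #1, #2, #3, breaks at step 2 where #2 dequeue() → empty is illegal
one such order, #1, #3, #2, breaks at step 2 where #3 dequeue() → empty is illegal

6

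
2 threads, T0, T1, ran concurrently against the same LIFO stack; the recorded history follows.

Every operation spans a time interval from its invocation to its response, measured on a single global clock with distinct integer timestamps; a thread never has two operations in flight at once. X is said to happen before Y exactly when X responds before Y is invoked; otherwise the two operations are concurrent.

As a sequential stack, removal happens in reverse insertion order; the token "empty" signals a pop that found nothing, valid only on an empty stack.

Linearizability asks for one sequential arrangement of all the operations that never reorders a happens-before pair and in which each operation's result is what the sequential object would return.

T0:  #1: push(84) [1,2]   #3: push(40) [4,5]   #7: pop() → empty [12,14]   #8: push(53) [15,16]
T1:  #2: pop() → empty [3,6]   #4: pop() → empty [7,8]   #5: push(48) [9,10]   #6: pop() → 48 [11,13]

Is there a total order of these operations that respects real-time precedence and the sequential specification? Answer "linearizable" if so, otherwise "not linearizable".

through event 5 a valid linearization exists; event 6 (#2 responding at time 6) ends that
2 orders of the 3 completed LIFO stack ops respect real time; none is legal
take #1, #2, #3: step 2 already fails, because #2 pop() → empty cannot occur there
take #1, #3, #2: step 3 already fails, because #2 pop() → empty cannot occur there

not linearizable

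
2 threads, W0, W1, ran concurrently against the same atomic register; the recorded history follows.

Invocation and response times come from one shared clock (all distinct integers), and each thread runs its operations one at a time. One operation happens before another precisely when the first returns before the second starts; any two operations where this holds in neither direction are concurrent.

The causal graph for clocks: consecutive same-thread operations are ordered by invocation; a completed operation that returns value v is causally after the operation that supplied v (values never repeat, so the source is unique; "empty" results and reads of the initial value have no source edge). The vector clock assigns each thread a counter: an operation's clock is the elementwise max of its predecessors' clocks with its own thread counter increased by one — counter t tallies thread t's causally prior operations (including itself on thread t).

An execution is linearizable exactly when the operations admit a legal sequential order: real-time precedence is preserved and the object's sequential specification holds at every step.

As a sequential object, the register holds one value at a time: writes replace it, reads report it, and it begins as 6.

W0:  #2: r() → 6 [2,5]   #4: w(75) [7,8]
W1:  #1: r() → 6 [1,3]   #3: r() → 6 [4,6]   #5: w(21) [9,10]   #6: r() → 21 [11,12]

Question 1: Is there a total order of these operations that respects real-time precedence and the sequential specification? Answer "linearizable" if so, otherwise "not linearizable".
linearizable

one valid linearization: #1, #2, #3, #4, #5, #6
1. #1 r() → 6, leaving value 6
2. #2 r() → 6, leaving value 6
3. #3 r() → 6, leaving value 6
4. #4 w(75), leaving value 75
5. #5 w(21), leaving value 21
6. #6 r() → 21, leaving value 21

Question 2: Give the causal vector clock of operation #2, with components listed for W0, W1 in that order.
Answer: (1, 0)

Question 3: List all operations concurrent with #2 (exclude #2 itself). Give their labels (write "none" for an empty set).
Answer: #1, #3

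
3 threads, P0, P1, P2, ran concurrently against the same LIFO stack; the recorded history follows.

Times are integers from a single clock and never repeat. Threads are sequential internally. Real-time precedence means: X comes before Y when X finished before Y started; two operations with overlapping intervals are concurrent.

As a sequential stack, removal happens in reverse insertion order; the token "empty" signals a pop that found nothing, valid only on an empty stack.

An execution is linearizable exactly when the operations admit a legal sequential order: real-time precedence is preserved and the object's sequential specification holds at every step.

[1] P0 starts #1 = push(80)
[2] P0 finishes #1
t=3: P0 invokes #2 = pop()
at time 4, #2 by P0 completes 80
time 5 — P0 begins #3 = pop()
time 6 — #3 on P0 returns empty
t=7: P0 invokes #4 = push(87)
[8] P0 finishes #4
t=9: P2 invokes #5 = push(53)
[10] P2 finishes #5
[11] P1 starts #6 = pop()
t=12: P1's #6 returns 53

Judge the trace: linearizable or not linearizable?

witness order: #1, #2, #3, #4, #5, #6
step 1: #1 push(80) — stack <80>
step 2: #2 pop() → 80 — stack <>
step 3: #3 pop() → empty — stack <>
step 4: #4 push(87) — stack <87>
step 5: #5 push(53) — stack <87,53>
step 6: #6 pop() → 53 — stack <87>

linearizable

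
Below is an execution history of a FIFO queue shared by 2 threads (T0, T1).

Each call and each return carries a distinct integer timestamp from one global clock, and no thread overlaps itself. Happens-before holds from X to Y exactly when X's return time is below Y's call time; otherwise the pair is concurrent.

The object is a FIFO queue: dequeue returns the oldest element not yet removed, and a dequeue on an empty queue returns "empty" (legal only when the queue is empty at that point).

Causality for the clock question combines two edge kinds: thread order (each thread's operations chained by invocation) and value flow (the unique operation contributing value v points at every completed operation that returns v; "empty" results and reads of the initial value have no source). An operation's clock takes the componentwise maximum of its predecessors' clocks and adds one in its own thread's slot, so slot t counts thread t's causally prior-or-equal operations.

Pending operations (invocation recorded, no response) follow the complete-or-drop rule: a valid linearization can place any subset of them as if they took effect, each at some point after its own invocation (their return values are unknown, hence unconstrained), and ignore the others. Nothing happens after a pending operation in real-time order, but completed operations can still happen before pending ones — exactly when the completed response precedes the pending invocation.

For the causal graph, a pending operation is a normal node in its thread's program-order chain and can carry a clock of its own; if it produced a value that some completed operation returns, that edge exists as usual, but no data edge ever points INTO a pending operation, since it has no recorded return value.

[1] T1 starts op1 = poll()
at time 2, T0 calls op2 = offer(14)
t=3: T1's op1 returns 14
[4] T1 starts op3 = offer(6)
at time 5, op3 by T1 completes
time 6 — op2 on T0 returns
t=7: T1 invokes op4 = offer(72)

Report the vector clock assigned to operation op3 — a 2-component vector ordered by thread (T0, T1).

(1, 2)

root op op2, invoked 2: fresh clock plus T0's own tick → (1, 0)
from VC(op2)=(1, 0), op1 (invoked 1) maxes components and bumps T1 → (1, 1)
from VC(op1)=(1, 1), op3 (invoked 4) maxes components and bumps T1 → (1, 2)
from VC(op3)=(1, 2), op4 (invoked 7) maxes components and bumps T1 → (1, 3)
target: VC(op3) = (1, 2)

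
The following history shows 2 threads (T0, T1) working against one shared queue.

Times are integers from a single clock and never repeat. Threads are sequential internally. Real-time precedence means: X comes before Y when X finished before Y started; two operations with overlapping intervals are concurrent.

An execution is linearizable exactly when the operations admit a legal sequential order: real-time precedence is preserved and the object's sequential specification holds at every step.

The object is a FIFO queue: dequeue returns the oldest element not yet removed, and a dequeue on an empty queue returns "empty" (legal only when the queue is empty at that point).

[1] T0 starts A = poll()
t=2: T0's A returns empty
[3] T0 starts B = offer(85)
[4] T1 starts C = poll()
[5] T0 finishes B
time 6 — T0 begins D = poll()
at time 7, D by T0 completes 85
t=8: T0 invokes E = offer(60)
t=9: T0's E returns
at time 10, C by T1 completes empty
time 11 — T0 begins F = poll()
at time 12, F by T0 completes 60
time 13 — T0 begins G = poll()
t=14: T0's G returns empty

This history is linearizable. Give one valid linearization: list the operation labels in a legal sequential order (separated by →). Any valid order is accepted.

1. A poll() → empty, leaving queue <>
2. B offer(85), leaving queue <85>
3. D poll() → 85, leaving queue <>
4. C poll() → empty, leaving queue <>
5. E offer(60), leaving queue <60>
6. F poll() → 60, leaving queue <>
7. G poll() → empty, leaving queue <>

A → B → D → C → E → F → G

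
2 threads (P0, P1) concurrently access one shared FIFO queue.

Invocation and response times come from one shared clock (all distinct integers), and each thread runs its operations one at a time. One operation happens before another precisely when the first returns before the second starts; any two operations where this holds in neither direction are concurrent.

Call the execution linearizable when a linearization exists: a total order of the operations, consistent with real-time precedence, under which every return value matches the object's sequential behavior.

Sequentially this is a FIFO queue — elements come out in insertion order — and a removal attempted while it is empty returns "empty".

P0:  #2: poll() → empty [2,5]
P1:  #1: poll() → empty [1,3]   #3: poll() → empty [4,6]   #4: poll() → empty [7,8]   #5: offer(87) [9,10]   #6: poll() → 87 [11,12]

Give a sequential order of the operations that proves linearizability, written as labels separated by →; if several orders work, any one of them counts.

#1 → #2 → #3 → #4 → #5 → #6

after step 1 (#1 poll() → empty): queue <>
after step 2 (#2 poll() → empty): queue <>
after step 3 (#3 poll() → empty): queue <>
after step 4 (#4 poll() → empty): queue <>
after step 5 (#5 offer(87)): queue <87>
after step 6 (#6 poll() → 87): queue <>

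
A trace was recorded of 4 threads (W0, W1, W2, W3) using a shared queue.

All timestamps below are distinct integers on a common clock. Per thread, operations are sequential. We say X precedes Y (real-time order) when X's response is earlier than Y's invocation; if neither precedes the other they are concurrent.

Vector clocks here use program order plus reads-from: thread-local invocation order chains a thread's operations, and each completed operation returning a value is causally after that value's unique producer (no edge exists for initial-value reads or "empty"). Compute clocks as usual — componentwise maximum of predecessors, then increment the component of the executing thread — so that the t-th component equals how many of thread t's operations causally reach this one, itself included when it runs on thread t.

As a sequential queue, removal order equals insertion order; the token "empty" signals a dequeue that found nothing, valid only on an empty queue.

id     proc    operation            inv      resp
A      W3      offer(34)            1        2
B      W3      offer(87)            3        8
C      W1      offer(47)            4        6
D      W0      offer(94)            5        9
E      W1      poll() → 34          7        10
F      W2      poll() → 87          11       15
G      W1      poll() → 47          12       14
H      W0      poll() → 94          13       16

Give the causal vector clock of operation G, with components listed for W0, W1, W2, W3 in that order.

(0, 3, 0, 1)

A, invoked 1, has no incoming edges; only W3's bump applies → (0, 0, 0, 1)
C, invoked 4, has no incoming edges; only W1's bump applies → (0, 1, 0, 0)
D, invoked 5, has no incoming edges; only W0's bump applies → (1, 0, 0, 0)
B, invoked 3, takes VC(A)=(0, 0, 0, 1) under max, adds 1 for W3 → (0, 0, 0, 2)
H, invoked 13, takes VC(D)=(1, 0, 0, 0) under max, adds 1 for W0 → (2, 0, 0, 0)
F, invoked 11, takes VC(B)=(0, 0, 0, 2) under max, adds 1 for W2 → (0, 0, 1, 2)
E, invoked 7, takes VC(A)=(0, 0, 0, 1), VC(C)=(0, 1, 0, 0) under max, adds 1 for W1 → (0, 2, 0, 1)
G, invoked 12, takes VC(C)=(0, 1, 0, 0), VC(E)=(0, 2, 0, 1) under max, adds 1 for W1 → (0, 3, 0, 1)
target: VC(G) = (0, 3, 0, 1)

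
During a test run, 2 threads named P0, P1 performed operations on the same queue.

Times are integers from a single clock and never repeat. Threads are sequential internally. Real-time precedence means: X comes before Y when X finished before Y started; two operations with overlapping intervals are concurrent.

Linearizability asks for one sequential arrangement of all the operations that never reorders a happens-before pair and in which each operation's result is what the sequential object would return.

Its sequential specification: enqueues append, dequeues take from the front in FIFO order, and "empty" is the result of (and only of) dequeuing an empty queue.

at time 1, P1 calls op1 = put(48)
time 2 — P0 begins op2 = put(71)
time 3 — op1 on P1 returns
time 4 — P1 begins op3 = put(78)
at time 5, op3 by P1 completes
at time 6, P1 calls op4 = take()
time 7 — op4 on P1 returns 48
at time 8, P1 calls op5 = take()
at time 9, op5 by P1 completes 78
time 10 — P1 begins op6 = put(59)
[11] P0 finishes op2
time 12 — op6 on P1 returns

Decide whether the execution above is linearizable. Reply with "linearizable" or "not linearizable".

linearizable

a witness: op1, op3, op2, op4, op5, op6
1. op1 put(48), leaving queue <48>
2. op3 put(78), leaving queue <48,78>
3. op2 put(71), leaving queue <48,78,71>
4. op4 take() → 48, leaving queue <78,71>
5. op5 take() → 78, leaving queue <71>
6. op6 put(59), leaving queue <71,59>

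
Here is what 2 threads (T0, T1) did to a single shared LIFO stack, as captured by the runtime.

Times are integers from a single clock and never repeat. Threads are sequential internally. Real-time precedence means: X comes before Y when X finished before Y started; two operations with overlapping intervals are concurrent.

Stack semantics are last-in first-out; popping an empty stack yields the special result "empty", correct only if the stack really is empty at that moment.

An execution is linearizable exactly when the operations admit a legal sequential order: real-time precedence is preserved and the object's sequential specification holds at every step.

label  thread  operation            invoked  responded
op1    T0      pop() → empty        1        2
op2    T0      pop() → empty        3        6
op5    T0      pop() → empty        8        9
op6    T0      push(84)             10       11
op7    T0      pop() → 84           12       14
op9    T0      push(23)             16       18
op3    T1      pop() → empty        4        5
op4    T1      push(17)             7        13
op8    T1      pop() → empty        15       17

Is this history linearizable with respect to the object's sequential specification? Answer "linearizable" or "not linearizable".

not linearizable

already the first 17 events (up to op8's response at time 17) admit no linearization; the first 16 still do
every one of the 8 real-time-consistent orders over 8 completed LIFO stack ops fails the sequential spec
completion choices over the 1 pending operation (op9) were checked; none helps
take op1, op2, op3, op4, op5, op6, op7, op8 (pending dropped): step 5 already fails, because op5 pop() → empty cannot occur there
take op1, op2, op3, op5, op4, op6, op7, op8 (pending dropped): step 8 already fails, because op8 pop() → empty cannot occur there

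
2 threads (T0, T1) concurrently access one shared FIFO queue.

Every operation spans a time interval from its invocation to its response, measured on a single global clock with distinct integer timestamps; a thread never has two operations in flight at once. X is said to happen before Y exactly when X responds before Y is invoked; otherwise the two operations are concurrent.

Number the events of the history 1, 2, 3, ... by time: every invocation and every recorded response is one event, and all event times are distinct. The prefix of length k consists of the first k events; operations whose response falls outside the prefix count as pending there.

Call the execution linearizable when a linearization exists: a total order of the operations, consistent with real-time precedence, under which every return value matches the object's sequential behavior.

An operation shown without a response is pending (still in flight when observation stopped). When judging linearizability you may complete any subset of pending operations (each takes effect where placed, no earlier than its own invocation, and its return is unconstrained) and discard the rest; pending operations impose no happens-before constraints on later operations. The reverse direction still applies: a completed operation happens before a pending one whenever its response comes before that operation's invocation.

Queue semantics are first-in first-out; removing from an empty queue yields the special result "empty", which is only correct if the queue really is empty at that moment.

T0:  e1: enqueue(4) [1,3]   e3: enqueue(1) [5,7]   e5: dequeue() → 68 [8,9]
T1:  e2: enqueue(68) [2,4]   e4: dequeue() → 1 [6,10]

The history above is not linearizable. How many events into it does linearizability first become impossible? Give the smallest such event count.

events 1..9 are still linearizable — one witness is e1, e2, e3, e4, e5:
1. e1 enqueue(4), leaving queue <4>
2. e2 enqueue(68), leaving queue <4,68>
3. e3 enqueue(1), leaving queue <4,68,1>
4. e4 dequeue() (pending, included), leaving queue <68,1>
5. e5 dequeue() → 68, leaving queue <1>
event 10 — e4's response, time 10 — after it, nothing linearizes
for example e1, e2, e3, e4, e5 fails at step 4: e4 dequeue() → 1 is not legal there
for example e1, e2, e3, e5, e4 fails at step 4: e5 dequeue() → 68 is not legal there

10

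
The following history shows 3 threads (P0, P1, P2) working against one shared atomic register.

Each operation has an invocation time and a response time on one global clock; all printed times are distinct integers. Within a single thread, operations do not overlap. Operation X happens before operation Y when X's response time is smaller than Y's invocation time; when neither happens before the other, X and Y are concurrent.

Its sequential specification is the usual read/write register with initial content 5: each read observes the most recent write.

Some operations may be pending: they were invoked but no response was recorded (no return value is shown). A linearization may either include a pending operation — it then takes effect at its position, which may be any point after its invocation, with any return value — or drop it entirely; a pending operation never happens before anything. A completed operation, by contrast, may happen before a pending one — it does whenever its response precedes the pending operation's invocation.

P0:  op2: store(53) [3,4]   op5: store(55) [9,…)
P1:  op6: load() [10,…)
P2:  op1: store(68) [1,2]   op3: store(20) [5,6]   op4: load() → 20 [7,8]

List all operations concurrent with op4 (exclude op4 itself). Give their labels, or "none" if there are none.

none

concurrent with op4 ([7,8]): every op whose interval crosses 7..8
op1 [1,2]: before
op2 [3,4]: before
op3 [5,6]: before
op5 [9,…): after
op6 [10,…): after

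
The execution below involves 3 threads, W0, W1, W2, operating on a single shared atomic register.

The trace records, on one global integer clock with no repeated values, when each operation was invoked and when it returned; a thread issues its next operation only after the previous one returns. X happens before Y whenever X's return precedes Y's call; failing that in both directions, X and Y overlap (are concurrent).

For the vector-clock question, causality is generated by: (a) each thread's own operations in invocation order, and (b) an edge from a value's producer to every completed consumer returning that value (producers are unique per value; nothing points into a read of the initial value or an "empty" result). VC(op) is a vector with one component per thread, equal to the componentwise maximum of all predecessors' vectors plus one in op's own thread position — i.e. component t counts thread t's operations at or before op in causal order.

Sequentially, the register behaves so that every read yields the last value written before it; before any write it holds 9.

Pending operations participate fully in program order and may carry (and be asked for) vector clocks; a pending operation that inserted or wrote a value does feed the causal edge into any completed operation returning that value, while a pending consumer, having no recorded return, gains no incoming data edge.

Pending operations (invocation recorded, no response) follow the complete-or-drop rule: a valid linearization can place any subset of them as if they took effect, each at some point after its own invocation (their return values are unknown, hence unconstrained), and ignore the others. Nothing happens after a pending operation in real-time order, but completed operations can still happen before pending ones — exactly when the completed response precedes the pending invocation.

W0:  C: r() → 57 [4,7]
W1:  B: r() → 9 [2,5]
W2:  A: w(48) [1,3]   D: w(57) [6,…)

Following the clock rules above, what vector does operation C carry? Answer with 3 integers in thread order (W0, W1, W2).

(1, 0, 2)

A (invocation 1): nothing precedes it; W2's component alone gives (0, 0, 1)
B (invocation 2): nothing precedes it; W1's component alone gives (0, 1, 0)
D, invoked 6, takes VC(A)=(0, 0, 1) under max, adds 1 for W2 → (0, 0, 2)
C, invoked 4, takes VC(D)=(0, 0, 2) under max, adds 1 for W0 → (1, 0, 2)
target: VC(C) = (1, 0, 2)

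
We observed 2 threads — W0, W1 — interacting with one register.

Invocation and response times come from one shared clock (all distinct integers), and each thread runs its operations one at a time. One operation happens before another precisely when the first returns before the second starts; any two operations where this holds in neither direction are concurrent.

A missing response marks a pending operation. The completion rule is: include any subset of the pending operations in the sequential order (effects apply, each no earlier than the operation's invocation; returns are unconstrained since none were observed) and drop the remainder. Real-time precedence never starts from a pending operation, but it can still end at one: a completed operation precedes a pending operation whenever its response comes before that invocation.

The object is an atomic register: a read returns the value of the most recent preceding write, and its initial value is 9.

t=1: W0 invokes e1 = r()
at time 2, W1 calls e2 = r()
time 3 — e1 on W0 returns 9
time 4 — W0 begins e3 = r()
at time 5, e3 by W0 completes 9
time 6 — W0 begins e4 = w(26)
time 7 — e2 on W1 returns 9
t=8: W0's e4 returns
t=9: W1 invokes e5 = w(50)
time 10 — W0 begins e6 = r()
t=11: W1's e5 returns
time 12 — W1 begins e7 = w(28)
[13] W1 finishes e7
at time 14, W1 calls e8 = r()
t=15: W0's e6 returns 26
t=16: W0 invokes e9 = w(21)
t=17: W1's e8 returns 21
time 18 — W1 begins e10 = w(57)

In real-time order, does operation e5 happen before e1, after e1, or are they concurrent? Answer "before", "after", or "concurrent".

after

e5 spans [9,11], e1 spans [1,3]
resp(e1)=3 < inv(e5)=9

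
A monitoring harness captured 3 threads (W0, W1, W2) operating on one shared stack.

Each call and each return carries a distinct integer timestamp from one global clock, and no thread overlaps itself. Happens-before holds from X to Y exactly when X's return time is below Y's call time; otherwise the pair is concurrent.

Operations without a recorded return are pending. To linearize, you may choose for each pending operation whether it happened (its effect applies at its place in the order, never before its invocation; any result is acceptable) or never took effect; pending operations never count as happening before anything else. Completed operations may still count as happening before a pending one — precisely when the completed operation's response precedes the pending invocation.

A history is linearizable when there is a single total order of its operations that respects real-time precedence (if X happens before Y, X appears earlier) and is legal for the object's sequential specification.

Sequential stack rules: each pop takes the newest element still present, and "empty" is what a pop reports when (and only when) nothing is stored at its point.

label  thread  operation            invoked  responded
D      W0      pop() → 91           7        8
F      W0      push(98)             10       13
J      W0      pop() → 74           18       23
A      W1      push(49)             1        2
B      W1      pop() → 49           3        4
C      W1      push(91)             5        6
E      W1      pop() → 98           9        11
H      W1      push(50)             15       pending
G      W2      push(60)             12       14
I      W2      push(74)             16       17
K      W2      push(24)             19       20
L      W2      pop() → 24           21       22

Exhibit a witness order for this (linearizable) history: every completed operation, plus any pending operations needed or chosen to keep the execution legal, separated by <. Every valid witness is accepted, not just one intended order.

A < B < C < D < F < E < G < H < I < J < K < L

after step 1 (A push(49)): stack <49>
after step 2 (B pop() → 49): stack <>
after step 3 (C push(91)): stack <91>
after step 4 (D pop() → 91): stack <>
after step 5 (F push(98)): stack <98>
after step 6 (E pop() → 98): stack <>
after step 7 (G push(60)): stack <60>
after step 8 (H push(50) (pending, included)): stack <60,50>
after step 9 (I push(74)): stack <60,50,74>
after step 10 (J pop() → 74): stack <60,50>
after step 11 (K push(24)): stack <60,50,24>
after step 12 (L pop() → 24): stack <60,50>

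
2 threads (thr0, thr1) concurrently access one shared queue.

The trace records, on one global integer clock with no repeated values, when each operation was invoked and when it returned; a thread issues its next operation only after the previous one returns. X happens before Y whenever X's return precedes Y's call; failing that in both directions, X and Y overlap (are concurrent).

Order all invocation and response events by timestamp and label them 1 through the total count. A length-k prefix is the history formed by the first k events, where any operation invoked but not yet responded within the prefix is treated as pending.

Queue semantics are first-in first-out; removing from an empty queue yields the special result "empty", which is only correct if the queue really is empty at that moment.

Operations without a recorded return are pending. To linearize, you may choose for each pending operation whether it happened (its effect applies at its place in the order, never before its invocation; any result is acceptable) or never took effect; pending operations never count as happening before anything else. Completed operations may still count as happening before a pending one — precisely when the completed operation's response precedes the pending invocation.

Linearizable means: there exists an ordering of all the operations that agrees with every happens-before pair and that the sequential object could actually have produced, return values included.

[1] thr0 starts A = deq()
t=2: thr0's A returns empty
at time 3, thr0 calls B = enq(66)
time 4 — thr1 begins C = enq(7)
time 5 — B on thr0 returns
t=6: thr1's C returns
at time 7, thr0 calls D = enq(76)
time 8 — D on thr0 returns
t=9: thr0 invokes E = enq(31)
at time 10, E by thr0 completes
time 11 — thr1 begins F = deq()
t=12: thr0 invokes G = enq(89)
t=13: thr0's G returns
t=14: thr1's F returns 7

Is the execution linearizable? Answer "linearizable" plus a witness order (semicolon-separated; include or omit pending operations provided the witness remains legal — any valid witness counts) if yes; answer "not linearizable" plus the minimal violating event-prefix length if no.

step 1: A deq() → empty — queue <>
step 2: C enq(7) — queue <7>
step 3: B enq(66) — queue <7,66>
step 4: D enq(76) — queue <7,66,76>
step 5: E enq(31) — queue <7,66,76,31>
step 6: F deq() → 7 — queue <66,76,31>
step 7: G enq(89) — queue <66,76,31,89>

linearizable — witness: A; C; B; D; E; F; G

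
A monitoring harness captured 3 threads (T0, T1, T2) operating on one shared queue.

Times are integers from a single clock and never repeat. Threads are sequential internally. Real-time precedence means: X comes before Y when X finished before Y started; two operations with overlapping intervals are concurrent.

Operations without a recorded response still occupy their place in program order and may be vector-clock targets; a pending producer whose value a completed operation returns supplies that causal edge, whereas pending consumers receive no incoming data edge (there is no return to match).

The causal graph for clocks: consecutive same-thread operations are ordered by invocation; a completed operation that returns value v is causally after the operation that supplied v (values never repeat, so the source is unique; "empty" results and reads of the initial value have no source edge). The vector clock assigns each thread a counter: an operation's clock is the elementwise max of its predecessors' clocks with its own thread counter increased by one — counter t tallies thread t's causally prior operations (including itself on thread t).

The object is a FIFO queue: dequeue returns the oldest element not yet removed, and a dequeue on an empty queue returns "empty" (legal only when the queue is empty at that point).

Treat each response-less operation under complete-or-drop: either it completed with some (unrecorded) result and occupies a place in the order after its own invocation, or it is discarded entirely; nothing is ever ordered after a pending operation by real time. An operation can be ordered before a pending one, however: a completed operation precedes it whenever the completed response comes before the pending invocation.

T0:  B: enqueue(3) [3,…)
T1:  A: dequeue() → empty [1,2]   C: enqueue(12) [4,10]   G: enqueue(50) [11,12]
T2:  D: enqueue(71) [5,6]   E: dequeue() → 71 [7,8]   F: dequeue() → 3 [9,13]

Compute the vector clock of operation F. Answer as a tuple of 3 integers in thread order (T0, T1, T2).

(1, 0, 3)

VC(D, invoked at 5): no causal predecessors; +1 on T2 → (0, 0, 1)
VC(A, invoked at 1): no causal predecessors; +1 on T1 → (0, 1, 0)
VC(B, invoked at 3): no causal predecessors; +1 on T0 → (1, 0, 0)
E (invocation 7): componentwise max over VC(D)=(0, 0, 1), +1 at T2, giving (0, 0, 2)
C (invocation 4): componentwise max over VC(A)=(0, 1, 0), +1 at T1, giving (0, 2, 0)
G (invocation 11): componentwise max over VC(C)=(0, 2, 0), +1 at T1, giving (0, 3, 0)
F (invocation 9): componentwise max over VC(B)=(1, 0, 0), VC(E)=(0, 0, 2), +1 at T2, giving (1, 0, 3)
target: VC(F) = (1, 0, 3)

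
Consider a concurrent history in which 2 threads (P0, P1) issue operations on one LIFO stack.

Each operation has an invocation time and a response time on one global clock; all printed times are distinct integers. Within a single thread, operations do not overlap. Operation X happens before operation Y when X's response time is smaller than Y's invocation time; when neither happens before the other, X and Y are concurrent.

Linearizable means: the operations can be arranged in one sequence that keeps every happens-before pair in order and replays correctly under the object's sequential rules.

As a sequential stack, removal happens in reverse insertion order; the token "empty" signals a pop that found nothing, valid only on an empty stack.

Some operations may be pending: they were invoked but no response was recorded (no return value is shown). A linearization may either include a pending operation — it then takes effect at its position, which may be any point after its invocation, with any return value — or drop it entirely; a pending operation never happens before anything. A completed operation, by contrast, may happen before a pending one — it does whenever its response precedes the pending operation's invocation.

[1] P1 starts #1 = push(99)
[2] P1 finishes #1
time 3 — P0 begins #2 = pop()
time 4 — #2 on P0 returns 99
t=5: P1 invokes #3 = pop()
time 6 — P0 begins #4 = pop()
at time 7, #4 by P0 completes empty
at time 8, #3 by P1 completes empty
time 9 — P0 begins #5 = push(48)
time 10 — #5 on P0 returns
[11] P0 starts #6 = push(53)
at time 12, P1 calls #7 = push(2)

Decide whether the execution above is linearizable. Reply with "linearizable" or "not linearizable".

one valid linearization: #1, #2, #3, #4, #5
step 1: #1 push(99) — stack <99>
step 2: #2 pop() → 99 — stack <>
step 3: #3 pop() → empty — stack <>
step 4: #4 pop() → empty — stack <>
step 5: #5 push(48) — stack <48>

linearizable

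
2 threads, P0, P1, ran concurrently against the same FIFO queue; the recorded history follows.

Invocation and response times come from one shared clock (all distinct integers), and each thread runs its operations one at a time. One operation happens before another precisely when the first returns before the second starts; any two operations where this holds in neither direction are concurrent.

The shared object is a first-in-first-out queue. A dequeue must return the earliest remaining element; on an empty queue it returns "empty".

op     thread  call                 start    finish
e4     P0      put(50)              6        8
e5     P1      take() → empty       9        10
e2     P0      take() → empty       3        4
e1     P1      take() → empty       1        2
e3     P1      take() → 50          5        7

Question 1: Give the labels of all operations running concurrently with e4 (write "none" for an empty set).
e4 spans [6,8]; an op avoiding the whole window 6..8 is ordered, any other is concurrent
e1 [1,2]: before
e2 [3,4]: before
e3 [5,7]: concurrent
e5 [9,10]: after

e3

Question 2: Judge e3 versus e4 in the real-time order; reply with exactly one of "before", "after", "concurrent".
e3 spans [5,7], e4 spans [6,8]
the intervals overlap in both directions

concurrent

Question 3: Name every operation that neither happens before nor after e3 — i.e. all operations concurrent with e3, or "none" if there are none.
concurrent with e3 ([5,7]): every op whose interval crosses 5..7
e1 [1,2]: before
e2 [3,4]: before
e4 [6,8]: concurrent
e5 [9,10]: after

e4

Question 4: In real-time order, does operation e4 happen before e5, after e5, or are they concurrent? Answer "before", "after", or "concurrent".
e4 spans [6,8], e5 spans [9,10]
resp(e4)=8 < inv(e5)=9

before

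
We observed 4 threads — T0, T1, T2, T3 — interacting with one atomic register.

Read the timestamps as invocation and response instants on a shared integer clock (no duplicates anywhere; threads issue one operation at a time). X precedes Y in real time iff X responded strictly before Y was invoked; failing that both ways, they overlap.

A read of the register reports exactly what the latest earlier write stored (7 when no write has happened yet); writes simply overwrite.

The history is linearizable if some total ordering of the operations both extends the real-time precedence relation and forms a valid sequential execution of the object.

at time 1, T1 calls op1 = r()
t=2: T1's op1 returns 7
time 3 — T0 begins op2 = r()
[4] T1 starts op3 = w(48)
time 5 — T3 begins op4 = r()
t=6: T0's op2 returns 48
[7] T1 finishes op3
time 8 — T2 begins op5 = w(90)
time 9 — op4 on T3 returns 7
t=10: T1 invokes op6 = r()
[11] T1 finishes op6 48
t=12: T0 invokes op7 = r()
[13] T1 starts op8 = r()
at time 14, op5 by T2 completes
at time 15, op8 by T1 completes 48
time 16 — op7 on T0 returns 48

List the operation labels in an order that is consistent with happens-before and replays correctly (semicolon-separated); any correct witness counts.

op1; op4; op3; op2; op6; op7; op8; op5

step 1: op1 r() → 7 — value 7
step 2: op4 r() → 7 — value 7
step 3: op3 w(48) — value 48
step 4: op2 r() → 48 — value 48
step 5: op6 r() → 48 — value 48
step 6: op7 r() → 48 — value 48
step 7: op8 r() → 48 — value 48
step 8: op5 w(90) — value 90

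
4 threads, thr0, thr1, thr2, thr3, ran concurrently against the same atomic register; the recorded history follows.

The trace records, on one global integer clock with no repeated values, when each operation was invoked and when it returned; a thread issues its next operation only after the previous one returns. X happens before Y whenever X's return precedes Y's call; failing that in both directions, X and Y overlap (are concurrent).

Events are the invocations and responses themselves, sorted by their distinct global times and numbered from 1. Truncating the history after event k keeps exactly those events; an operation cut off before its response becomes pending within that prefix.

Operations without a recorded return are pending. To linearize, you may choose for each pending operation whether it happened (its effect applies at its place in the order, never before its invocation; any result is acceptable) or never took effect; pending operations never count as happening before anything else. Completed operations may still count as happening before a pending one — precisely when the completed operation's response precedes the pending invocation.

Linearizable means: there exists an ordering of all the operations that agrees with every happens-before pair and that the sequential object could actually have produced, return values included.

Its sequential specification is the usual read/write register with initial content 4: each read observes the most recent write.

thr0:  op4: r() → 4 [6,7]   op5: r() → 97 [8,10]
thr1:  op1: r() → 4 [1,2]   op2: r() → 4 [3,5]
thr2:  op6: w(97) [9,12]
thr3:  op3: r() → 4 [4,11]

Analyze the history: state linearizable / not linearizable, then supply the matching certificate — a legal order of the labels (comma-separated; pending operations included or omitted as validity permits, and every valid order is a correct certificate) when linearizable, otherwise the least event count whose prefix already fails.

linearizable — witness: op1, op2, op3, op4, op6, op5

step 1: op1 r() → 4 — value 4
step 2: op2 r() → 4 — value 4
step 3: op3 r() → 4 — value 4
step 4: op4 r() → 4 — value 4
step 5: op6 w(97) — value 97
step 6: op5 r() → 97 — value 97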